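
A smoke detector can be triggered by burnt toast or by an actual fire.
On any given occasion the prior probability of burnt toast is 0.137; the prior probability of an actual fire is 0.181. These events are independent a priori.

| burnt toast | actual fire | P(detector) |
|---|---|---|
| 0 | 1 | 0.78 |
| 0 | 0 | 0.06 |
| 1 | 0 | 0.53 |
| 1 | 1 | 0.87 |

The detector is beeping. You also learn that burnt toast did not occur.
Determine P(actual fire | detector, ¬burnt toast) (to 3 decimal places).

P(actual fire | detector, ¬burnt toast) ≈ 0.742

P(detector | ¬burnt toast) = 0.06*0.819 + 0.78*0.181 = 0.049140 + 0.141180 = 0.190320
Restricting to configurations with actual fire present: 0.78*0.181 = 0.141180.
So P(actual fire | detector, ¬burnt toast) = 0.141180/0.190320 ≈ 0.742.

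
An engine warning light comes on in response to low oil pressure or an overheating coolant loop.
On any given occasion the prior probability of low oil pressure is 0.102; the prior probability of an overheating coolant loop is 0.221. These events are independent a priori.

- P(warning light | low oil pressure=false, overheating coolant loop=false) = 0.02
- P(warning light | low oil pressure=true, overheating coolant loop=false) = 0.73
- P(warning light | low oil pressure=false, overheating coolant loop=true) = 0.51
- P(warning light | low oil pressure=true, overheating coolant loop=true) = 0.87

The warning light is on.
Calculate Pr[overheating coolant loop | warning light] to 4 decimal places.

Weight on overheating coolant loop=true, given the evidence: 0.101214 + 0.019612 = 0.120826
The normalizing constant is 0.02*0.898*0.779 + 0.51*0.898*0.221 + 0.73*0.102*0.779 + 0.87*0.102*0.221 = 0.192821
P(overheating coolant loop | warning light) = 0.120826/0.192821 ≈ 0.6266

Pr[overheating coolant loop | warning light] ≈ 0.6266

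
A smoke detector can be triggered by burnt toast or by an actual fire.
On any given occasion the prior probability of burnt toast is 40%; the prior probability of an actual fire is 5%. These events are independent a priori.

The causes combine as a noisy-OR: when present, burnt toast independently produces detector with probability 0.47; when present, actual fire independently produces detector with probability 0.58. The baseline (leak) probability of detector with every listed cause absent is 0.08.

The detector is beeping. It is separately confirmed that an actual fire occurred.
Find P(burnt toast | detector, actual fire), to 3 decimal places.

P(burnt toast | detector, actual fire) ≈ 0.464

Under noisy-OR, P(detector | causes) = 1 − (1−0.08)·∏(1−qᵢ) over the active causes.
P(detector | actual fire) = 0.6136·0.6 + 0.795208·0.4 = 0.368160 + 0.318083 = 0.686243
The burnt toast-present share is 0.795208·0.4 = 0.318083.
Hence the posterior is 0.318083/0.686243 ≈ 0.464.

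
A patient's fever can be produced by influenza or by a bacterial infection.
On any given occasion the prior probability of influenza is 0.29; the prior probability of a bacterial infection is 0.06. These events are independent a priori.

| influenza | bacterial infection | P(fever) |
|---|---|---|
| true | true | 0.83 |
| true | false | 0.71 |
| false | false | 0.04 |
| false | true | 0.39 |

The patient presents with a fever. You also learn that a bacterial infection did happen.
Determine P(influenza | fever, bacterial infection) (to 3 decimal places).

By total probability over both values of influenza:
  P(fever | bacterial infection) = 0.39×0.71 + 0.83×0.29
        = 0.276900 + 0.240700 = 0.517600
Keeping only the influenza-present terms gives 0.240700, so
  P(influenza | fever, bacterial infection) = 0.240700 / 0.517600 ≈ 0.465

P(influenza | fever, bacterial infection) ≈ 0.465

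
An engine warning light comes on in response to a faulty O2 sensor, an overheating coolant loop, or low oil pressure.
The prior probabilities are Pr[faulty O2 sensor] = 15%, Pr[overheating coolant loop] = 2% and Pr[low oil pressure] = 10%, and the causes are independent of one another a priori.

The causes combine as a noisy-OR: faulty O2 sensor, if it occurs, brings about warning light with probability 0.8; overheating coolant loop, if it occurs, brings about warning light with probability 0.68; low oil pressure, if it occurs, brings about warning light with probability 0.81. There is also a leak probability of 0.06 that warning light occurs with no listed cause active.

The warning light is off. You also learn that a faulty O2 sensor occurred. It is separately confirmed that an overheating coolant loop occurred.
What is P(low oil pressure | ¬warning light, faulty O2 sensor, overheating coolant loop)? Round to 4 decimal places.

P(low oil pressure | ¬warning light, faulty O2 sensor, overheating coolant loop) ≈ 0.0207

Under noisy-OR, P(warning light | causes) = 1 − (1−0.06)·∏(1−qᵢ) over the active causes.
Weight on low oil pressure=true, given the evidence: 0.01143×0.1 = 0.001143
Normalizer over all consistent configurations: 0.06016×0.9 + 0.01143×0.1 = 0.055287
P(low oil pressure | ¬warning light, faulty O2 sensor, overheating coolant loop) = 0.001143/0.055287 ≈ 0.0207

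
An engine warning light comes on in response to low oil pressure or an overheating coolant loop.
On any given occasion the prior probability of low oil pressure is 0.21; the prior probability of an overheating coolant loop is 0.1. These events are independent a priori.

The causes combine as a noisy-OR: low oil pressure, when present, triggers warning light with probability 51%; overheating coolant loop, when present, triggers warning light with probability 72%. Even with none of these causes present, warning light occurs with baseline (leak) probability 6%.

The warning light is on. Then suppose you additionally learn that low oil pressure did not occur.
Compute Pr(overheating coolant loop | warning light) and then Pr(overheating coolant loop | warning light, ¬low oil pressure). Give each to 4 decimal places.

Under noisy-OR, P(warning light | causes) = 1 − (1−0.06)·∏(1−qᵢ) over the active causes.
P(warning light) = 0.06*0.79*0.9 + 0.7368*0.79*0.1 + 0.5394*0.21*0.9 + 0.871032*0.21*0.1 = 0.042660 + 0.058207 + 0.101947 + 0.018292 = 0.221106
Of this, 0.076499 comes from 0.058207 + 0.018292 (the overheating coolant loop=true cases).
P(overheating coolant loop | warning light) = 0.076499 / 0.221106 ≈ 0.3460

With the extra evidence:
Sum P(warning light|·) weighted by the priors over both values of overheating coolant loop:
  P(warning light | ¬low oil pressure) = 0.06×0.9 + 0.7368×0.1
        = 0.054000 + 0.073680 = 0.127680
Configurations with overheating coolant loop contribute 0.073680, so
  P(overheating coolant loop | warning light, ¬low oil pressure) = 0.073680 / 0.127680 ≈ 0.5771

Pr(overheating coolant loop | warning light) ≈ 0.3460; Pr(overheating coolant loop | warning light, ¬low oil pressure) ≈ 0.5771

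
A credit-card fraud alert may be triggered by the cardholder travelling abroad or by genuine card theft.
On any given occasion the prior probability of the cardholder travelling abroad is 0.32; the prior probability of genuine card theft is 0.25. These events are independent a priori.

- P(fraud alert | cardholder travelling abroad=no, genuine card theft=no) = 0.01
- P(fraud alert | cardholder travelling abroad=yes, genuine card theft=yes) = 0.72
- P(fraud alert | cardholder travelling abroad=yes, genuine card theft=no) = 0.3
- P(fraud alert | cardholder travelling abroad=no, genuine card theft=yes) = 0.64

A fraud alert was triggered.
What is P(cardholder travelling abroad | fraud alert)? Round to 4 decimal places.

P(cardholder travelling abroad | fraud alert) ≈ 0.5322

P(fraud alert) = 0.01×0.68×0.75 + 0.64×0.68×0.25 + 0.3×0.32×0.75 + 0.72×0.32×0.25 = 0.005100 + 0.108800 + 0.072000 + 0.057600 = 0.243500
Restricting to configurations with cardholder travelling abroad present: 0.072000 + 0.057600 = 0.129600.
So P(cardholder travelling abroad | fraud alert) = 0.129600/0.243500 ≈ 0.5322.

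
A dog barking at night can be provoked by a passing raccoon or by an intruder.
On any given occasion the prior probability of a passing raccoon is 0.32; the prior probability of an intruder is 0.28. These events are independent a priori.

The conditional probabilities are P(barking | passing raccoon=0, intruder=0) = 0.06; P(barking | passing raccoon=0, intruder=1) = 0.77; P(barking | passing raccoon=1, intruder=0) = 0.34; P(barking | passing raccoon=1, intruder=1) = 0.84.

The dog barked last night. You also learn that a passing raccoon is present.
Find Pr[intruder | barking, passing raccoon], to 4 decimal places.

P(barking | passing raccoon) = 0.34×0.72 + 0.84×0.28 = 0.244800 + 0.235200 = 0.480000
Of this, 0.235200 comes from 0.84×0.28 (the intruder=true cases).
Hence the posterior is 0.235200/0.480000 ≈ 0.4900.

Pr[intruder | barking, passing raccoon] ≈ 0.4900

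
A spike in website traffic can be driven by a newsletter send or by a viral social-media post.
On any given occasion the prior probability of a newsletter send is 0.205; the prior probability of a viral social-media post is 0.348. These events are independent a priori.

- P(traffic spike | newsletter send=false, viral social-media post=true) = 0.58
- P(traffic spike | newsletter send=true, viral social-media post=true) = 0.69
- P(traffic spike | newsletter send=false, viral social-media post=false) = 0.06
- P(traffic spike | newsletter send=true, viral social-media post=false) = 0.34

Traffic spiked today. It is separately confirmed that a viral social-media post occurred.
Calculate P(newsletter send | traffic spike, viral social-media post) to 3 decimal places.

P(traffic spike | viral social-media post) = 0.58×0.795 + 0.69×0.205 = 0.461100 + 0.141450 = 0.602550
The newsletter send-present share is 0.69×0.205 = 0.141450.
So P(newsletter send | traffic spike, viral social-media post) = 0.141450/0.602550 ≈ 0.235.

P(newsletter send | traffic spike, viral social-media post) ≈ 0.235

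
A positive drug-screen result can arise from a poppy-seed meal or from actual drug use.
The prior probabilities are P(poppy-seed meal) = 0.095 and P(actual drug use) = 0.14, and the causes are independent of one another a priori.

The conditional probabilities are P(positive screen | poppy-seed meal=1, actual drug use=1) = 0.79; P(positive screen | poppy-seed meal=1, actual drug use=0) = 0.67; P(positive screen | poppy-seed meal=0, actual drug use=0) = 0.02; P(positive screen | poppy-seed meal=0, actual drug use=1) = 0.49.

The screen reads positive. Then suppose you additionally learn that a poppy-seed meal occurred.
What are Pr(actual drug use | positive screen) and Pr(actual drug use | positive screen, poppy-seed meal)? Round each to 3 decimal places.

P(positive screen) = 0.02·0.905·0.86 + 0.49·0.905·0.14 + 0.67·0.095·0.86 + 0.79·0.095·0.14 = 0.015566 + 0.062083 + 0.054739 + 0.010507 = 0.142895
Of this, 0.072590 comes from 0.062083 + 0.010507 (the actual drug use=true cases).
So P(actual drug use | positive screen) = 0.072590/0.142895 ≈ 0.508.

With the extra evidence:
By total probability over both values of actual drug use:
  P(positive screen | poppy-seed meal) = 0.67·0.86 + 0.79·0.14
        = 0.576200 + 0.110600 = 0.686800
Configurations with actual drug use contribute 0.110600, so
  P(actual drug use | positive screen, poppy-seed meal) = 0.110600 / 0.686800 ≈ 0.161
— poppy-seed meal explains away the evidence for actual drug use.

Pr(actual drug use | positive screen) ≈ 0.508; Pr(actual drug use | positive screen, poppy-seed meal) ≈ 0.161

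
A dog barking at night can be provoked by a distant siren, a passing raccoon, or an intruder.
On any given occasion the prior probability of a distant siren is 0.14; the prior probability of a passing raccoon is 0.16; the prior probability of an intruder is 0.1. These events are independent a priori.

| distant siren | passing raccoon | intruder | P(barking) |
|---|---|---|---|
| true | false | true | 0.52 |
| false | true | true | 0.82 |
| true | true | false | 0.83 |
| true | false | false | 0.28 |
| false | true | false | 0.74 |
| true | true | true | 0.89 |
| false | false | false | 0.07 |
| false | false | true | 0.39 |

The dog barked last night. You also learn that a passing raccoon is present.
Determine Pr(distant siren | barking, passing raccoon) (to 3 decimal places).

Sum P(barking|·) weighted by the priors over the 4 (distant siren, intruder) configurations:
  P(barking | passing raccoon) = 0.74·0.86·0.9 + 0.82·0.86·0.1 + 0.83·0.14·0.9 + 0.89·0.14·0.1
        = 0.572760 + 0.070520 + 0.104580 + 0.012460 = 0.760320
The terms with distant siren present sum to 0.117040, so
  P(distant siren | barking, passing raccoon) = 0.117040 / 0.760320 ≈ 0.154

Pr(distant siren | barking, passing raccoon) ≈ 0.154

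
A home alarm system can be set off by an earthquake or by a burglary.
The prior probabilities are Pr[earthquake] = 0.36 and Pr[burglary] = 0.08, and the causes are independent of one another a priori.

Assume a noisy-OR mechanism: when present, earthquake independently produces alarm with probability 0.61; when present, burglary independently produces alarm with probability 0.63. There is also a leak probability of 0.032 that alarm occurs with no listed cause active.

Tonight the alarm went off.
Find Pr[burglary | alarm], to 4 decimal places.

Under noisy-OR, P(alarm | causes) = 1 − (1−0.032)·∏(1−qᵢ) over the active causes.
Numerator (weight on configurations with burglary): 0.032862 + 0.024777 = 0.057639
Denominator P(alarm): 0.032*0.64*0.92 + 0.64184*0.64*0.08 + 0.62248*0.36*0.92 + 0.860318*0.36*0.08 = 0.282646
Posterior = 0.057639 / 0.282646 ≈ 0.2039

Pr[burglary | alarm] ≈ 0.2039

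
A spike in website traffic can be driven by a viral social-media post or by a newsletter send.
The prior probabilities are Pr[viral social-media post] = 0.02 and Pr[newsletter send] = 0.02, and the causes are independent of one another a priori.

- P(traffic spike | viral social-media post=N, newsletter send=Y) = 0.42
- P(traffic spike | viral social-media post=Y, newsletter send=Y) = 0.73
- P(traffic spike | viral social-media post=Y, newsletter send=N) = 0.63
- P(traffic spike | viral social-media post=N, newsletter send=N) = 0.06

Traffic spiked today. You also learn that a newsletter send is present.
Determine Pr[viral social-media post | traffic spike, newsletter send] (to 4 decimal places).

By total probability over both values of viral social-media post:
  P(traffic spike | newsletter send) = 0.42×0.98 + 0.73×0.02
        = 0.411600 + 0.014600 = 0.426200
The terms with viral social-media post present sum to 0.014600, so
  P(viral social-media post | traffic spike, newsletter send) = 0.014600 / 0.426200 ≈ 0.0343

Pr[viral social-media post | traffic spike, newsletter send] ≈ 0.0343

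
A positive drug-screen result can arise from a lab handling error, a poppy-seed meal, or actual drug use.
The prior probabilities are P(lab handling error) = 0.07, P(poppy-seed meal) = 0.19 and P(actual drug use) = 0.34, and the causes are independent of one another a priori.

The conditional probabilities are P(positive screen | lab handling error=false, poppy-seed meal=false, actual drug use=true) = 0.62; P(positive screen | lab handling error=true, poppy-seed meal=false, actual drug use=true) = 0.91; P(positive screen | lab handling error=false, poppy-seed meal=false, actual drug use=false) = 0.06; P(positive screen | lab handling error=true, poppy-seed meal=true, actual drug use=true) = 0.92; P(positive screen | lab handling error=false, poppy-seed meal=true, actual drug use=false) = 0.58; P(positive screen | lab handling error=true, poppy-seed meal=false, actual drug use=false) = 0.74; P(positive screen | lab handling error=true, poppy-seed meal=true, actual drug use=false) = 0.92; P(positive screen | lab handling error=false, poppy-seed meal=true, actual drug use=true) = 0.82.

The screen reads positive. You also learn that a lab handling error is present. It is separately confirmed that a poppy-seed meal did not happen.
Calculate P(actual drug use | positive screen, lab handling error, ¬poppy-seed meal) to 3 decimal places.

By total probability over both values of actual drug use:
  P(positive screen | lab handling error, ¬poppy-seed meal) = 0.74·0.66 + 0.91·0.34
        = 0.488400 + 0.309400 = 0.797800
The terms with actual drug use present sum to 0.309400, so
  P(actual drug use | positive screen, lab handling error, ¬poppy-seed meal) = 0.309400 / 0.797800 ≈ 0.388

P(actual drug use | positive screen, lab handling error, ¬poppy-seed meal) ≈ 0.388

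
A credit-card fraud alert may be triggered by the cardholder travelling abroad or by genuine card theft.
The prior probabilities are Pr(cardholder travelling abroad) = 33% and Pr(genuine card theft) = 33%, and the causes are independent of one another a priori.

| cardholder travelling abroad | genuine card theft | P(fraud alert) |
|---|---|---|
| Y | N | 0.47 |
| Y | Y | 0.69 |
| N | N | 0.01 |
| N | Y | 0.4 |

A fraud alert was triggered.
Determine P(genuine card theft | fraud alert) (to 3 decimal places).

Sum P(fraud alert|·) weighted by the priors over the 4 (cardholder travelling abroad, genuine card theft) configurations:
  P(fraud alert) = 0.01*0.67*0.67 + 0.4*0.67*0.33 + 0.47*0.33*0.67 + 0.69*0.33*0.33
        = 0.004489 + 0.088440 + 0.103917 + 0.075141 = 0.271987
Configurations with genuine card theft contribute 0.163581, so
  P(genuine card theft | fraud alert) = 0.163581 / 0.271987 ≈ 0.601

P(genuine card theft | fraud alert) ≈ 0.601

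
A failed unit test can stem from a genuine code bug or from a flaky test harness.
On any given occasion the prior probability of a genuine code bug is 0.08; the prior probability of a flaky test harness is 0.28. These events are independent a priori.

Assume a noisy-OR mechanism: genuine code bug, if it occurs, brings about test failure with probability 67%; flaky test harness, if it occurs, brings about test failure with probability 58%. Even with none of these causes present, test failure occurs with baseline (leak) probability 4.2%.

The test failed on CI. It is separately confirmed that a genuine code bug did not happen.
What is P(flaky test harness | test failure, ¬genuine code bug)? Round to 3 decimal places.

P(flaky test harness | test failure, ¬genuine code bug) ≈ 0.847

Under noisy-OR, P(test failure | causes) = 1 − (1−0.042)·∏(1−qᵢ) over the active causes.
Enumerate both values of flaky test harness and weight by the priors:
  P(test failure | ¬genuine code bug) = 0.042*0.72 + 0.59764*0.28
        = 0.030240 + 0.167339 = 0.197579
Keeping only the flaky test harness-present terms gives 0.167339, so
  P(flaky test harness | test failure, ¬genuine code bug) = 0.167339 / 0.197579 ≈ 0.847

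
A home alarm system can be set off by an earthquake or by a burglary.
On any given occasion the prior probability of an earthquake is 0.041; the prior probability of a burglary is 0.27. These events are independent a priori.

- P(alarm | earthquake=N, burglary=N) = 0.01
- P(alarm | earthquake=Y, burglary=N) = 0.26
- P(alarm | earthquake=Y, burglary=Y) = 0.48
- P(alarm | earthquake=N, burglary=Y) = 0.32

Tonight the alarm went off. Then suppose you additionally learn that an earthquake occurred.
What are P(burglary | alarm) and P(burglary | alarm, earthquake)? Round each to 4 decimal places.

Enumerate the 4 (earthquake, burglary) configurations and weight by the priors:
  P(alarm) = 0.01*0.959*0.73 + 0.32*0.959*0.27 + 0.26*0.041*0.73 + 0.48*0.041*0.27
        = 0.007001 + 0.082858 + 0.007782 + 0.005314 = 0.102955
Keeping only the burglary-present terms gives 0.088172, so
  P(burglary | alarm) = 0.088172 / 0.102955 ≈ 0.8564

With the extra evidence:
Numerator (weight on configurations with burglary): 0.48×0.27 = 0.129600
The normalizing constant is 0.26×0.73 + 0.48×0.27 = 0.319400
Posterior = 0.129600 / 0.319400 ≈ 0.4058

P(burglary | alarm) ≈ 0.8564; P(burglary | alarm, earthquake) ≈ 0.4058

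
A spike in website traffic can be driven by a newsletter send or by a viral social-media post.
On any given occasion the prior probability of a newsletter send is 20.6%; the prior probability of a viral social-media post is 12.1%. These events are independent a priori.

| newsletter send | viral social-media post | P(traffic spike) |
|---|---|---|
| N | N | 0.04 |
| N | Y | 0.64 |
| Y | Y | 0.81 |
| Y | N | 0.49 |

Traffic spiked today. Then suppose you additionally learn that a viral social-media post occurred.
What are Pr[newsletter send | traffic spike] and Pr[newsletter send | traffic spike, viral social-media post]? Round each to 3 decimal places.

Pr[newsletter send | traffic spike] ≈ 0.549; Pr[newsletter send | traffic spike, viral social-media post] ≈ 0.247

P(traffic spike) = 0.04×0.794×0.879 + 0.64×0.794×0.121 + 0.49×0.206×0.879 + 0.81×0.206×0.121 = 0.027917 + 0.061487 + 0.088726 + 0.020190 = 0.198320
The newsletter send-present share is 0.088726 + 0.020190 = 0.108916.
Hence the posterior is 0.108916/0.198320 ≈ 0.549.

Now condition on the additional information:
P(traffic spike | viral social-media post) = 0.64×0.794 + 0.81×0.206 = 0.508160 + 0.166860 = 0.675020
The newsletter send-present share is 0.81×0.206 = 0.166860.
Hence the posterior is 0.166860/0.675020 ≈ 0.247.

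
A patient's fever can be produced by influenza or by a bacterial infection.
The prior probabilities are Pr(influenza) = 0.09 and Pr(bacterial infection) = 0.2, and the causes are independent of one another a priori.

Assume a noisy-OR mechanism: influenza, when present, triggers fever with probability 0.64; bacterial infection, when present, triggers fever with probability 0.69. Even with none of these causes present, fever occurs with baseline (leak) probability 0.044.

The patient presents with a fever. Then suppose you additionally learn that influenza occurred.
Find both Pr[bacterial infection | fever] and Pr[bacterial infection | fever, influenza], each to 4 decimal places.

Under noisy-OR, P(fever | causes) = 1 − (1−0.044)·∏(1−qᵢ) over the active causes.
Numerator (weight on configurations with bacterial infection): 0.128062 + 0.016080 = 0.144142
Denominator P(fever): 0.044×0.91×0.8 + 0.70364×0.91×0.2 + 0.65584×0.09×0.8 + 0.89331×0.09×0.2 = 0.223394
Posterior = 0.144142 / 0.223394 ≈ 0.6452

Now also conditioning on influenza=true:
P(fever | influenza) = 0.65584*0.8 + 0.89331*0.2 = 0.524672 + 0.178662 = 0.703334
The bacterial infection-present share is 0.89331*0.2 = 0.178662.
P(bacterial infection | fever, influenza) = 0.178662 / 0.703334 ≈ 0.2540
This is intercausal reasoning (explaining away): once influenza accounts for the fever, bacterial infection becomes less likely.

Pr[bacterial infection | fever] ≈ 0.6452; Pr[bacterial infection | fever, influenza] ≈ 0.2540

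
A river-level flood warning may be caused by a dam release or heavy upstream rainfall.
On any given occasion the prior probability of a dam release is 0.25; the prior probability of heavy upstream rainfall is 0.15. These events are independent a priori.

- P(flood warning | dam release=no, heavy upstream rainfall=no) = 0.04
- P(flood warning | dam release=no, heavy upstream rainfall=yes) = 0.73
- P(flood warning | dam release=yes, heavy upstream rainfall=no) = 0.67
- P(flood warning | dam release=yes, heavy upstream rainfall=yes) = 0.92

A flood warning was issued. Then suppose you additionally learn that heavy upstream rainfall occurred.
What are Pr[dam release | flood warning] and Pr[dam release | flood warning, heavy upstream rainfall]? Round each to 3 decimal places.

P(flood warning) = 0.04×0.75×0.85 + 0.73×0.75×0.15 + 0.67×0.25×0.85 + 0.92×0.25×0.15 = 0.025500 + 0.082125 + 0.142375 + 0.034500 = 0.284500
Of this, 0.176875 comes from 0.142375 + 0.034500 (the dam release=true cases).
P(dam release | flood warning) = 0.176875 / 0.284500 ≈ 0.622

Now also conditioning on heavy upstream rainfall=true:
Sum P(flood warning|·) weighted by the priors over both values of dam release:
  P(flood warning | heavy upstream rainfall) = 0.73*0.75 + 0.92*0.25
        = 0.547500 + 0.230000 = 0.777500
The terms with dam release present sum to 0.230000, so
  P(dam release | flood warning, heavy upstream rainfall) = 0.230000 / 0.777500 ≈ 0.296
Conditioning on heavy upstream rainfall lowers the posterior on dam release: the classic explaining-away effect in a common-effect structure.

Pr[dam release | flood warning] ≈ 0.622; Pr[dam release | flood warning, heavy upstream rainfall] ≈ 0.296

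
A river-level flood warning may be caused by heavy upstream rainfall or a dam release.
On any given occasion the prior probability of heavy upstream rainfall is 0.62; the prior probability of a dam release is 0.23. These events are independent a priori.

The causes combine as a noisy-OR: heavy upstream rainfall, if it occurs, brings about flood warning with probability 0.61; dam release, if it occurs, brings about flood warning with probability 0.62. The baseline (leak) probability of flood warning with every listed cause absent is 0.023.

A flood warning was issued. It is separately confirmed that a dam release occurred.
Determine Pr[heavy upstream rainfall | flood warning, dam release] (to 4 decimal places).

Pr[heavy upstream rainfall | flood warning, dam release] ≈ 0.6894

Under noisy-OR, P(flood warning | causes) = 1 − (1−0.023)·∏(1−qᵢ) over the active causes.
Enumerate both values of heavy upstream rainfall and weight by the priors:
  P(flood warning | dam release) = 0.62874×0.38 + 0.855209×0.62
        = 0.238921 + 0.530230 = 0.769151
The terms with heavy upstream rainfall present sum to 0.530230, so
  P(heavy upstream rainfall | flood warning, dam release) = 0.530230 / 0.769151 ≈ 0.6894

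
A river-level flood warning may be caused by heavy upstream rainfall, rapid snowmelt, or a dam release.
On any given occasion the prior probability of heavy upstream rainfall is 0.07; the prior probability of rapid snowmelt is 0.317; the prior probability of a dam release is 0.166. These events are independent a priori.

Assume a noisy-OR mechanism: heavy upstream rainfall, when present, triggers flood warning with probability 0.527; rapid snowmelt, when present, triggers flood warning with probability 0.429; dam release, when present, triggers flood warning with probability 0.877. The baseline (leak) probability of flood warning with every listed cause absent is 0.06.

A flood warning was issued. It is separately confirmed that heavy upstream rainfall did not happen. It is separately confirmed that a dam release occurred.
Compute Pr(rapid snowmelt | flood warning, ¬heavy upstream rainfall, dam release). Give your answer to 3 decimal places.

Pr(rapid snowmelt | flood warning, ¬heavy upstream rainfall, dam release) ≈ 0.329

Under noisy-OR, P(flood warning | causes) = 1 − (1−0.06)·∏(1−qᵢ) over the active causes.
Numerator (weight on configurations with rapid snowmelt): 0.933981·0.317 = 0.296072
Normalizer over all consistent configurations: 0.88438·0.683 + 0.933981·0.317 = 0.900104
P(rapid snowmelt | flood warning, ¬heavy upstream rainfall, dam release) = 0.296072/0.900104 ≈ 0.329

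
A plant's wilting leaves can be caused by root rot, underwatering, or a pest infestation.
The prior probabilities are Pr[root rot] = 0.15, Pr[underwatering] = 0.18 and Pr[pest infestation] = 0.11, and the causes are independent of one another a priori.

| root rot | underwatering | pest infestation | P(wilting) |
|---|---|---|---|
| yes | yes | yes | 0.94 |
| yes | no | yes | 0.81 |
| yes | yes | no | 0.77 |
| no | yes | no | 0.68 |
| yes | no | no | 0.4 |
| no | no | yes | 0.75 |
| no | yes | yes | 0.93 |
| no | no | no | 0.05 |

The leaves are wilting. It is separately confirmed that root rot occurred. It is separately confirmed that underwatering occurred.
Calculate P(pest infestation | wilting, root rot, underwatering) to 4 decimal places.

P(pest infestation | wilting, root rot, underwatering) ≈ 0.1311

By total probability over both values of pest infestation:
  P(wilting | root rot, underwatering) = 0.77·0.89 + 0.94·0.11
        = 0.685300 + 0.103400 = 0.788700
Keeping only the pest infestation-present terms gives 0.103400, so
  P(pest infestation | wilting, root rot, underwatering) = 0.103400 / 0.788700 ≈ 0.1311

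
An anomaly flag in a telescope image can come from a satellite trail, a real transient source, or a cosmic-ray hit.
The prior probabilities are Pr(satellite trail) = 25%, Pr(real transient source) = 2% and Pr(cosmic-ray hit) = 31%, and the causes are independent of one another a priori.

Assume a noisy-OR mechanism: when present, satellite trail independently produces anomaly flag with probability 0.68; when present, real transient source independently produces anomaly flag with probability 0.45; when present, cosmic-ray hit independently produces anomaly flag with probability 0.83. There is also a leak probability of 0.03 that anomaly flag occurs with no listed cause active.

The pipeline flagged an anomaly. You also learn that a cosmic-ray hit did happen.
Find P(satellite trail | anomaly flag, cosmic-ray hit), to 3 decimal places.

P(satellite trail | anomaly flag, cosmic-ray hit) ≈ 0.274

Under noisy-OR, P(anomaly flag | causes) = 1 − (1−0.03)·∏(1−qᵢ) over the active causes.
By total probability over the 4 (satellite trail, real transient source) configurations:
  P(anomaly flag | cosmic-ray hit) = 0.8351*0.75*0.98 + 0.909305*0.75*0.02 + 0.947232*0.25*0.98 + 0.970978*0.25*0.02
        = 0.613799 + 0.013640 + 0.232072 + 0.004855 = 0.864366
The terms with satellite trail present sum to 0.236927, so
  P(satellite trail | anomaly flag, cosmic-ray hit) = 0.236927 / 0.864366 ≈ 0.274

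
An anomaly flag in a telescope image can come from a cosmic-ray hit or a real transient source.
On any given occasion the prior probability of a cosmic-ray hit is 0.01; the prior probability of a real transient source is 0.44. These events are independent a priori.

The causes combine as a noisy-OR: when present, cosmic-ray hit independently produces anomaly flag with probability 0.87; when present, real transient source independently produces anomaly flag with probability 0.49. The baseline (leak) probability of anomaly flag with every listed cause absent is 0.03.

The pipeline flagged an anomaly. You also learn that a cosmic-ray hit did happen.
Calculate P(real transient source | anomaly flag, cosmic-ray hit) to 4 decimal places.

P(real transient source | anomaly flag, cosmic-ray hit) ≈ 0.4569

Under noisy-OR, P(anomaly flag | causes) = 1 − (1−0.03)·∏(1−qᵢ) over the active causes.
Sum P(anomaly flag|·) weighted by the priors over both values of real transient source:
  P(anomaly flag | cosmic-ray hit) = 0.8739·0.56 + 0.935689·0.44
        = 0.489384 + 0.411703 = 0.901087
The terms with real transient source present sum to 0.411703, so
  P(real transient source | anomaly flag, cosmic-ray hit) = 0.411703 / 0.901087 ≈ 0.4569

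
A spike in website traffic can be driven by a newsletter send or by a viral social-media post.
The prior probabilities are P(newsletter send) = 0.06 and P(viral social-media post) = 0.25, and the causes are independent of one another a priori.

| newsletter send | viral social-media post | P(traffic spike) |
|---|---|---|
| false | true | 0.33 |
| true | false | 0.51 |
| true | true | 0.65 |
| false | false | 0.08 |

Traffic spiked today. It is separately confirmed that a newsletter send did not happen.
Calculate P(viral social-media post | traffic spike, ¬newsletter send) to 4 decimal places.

P(viral social-media post | traffic spike, ¬newsletter send) ≈ 0.5789

P(traffic spike | ¬newsletter send) = 0.08·0.75 + 0.33·0.25 = 0.060000 + 0.082500 = 0.142500
Restricting to configurations with viral social-media post present: 0.33·0.25 = 0.082500.
P(viral social-media post | traffic spike, ¬newsletter send) = 0.082500 / 0.142500 ≈ 0.5789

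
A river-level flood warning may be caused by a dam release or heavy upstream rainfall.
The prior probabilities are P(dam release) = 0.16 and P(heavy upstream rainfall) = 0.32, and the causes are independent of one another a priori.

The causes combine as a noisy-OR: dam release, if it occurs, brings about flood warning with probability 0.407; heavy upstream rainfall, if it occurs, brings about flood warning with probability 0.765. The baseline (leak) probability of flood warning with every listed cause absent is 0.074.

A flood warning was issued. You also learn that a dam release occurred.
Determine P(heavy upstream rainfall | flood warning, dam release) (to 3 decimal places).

Under noisy-OR, P(flood warning | causes) = 1 − (1−0.074)·∏(1−qᵢ) over the active causes.
By total probability over both values of heavy upstream rainfall:
  P(flood warning | dam release) = 0.450882×0.68 + 0.870957×0.32
        = 0.306600 + 0.278706 = 0.585306
Keeping only the heavy upstream rainfall-present terms gives 0.278706, so
  P(heavy upstream rainfall | flood warning, dam release) = 0.278706 / 0.585306 ≈ 0.476

P(heavy upstream rainfall | flood warning, dam release) ≈ 0.476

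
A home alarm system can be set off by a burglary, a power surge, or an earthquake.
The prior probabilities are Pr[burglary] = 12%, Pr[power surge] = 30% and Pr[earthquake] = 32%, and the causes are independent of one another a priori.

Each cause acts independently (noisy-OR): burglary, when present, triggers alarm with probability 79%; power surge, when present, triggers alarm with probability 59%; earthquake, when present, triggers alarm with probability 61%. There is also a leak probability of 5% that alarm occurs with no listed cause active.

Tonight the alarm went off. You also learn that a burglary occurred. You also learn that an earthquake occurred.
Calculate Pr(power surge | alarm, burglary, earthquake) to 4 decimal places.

Under noisy-OR, P(alarm | causes) = 1 − (1−0.05)·∏(1−qᵢ) over the active causes.
Sum P(alarm|·) weighted by the priors over both values of power surge:
  P(alarm | burglary, earthquake) = 0.922195·0.7 + 0.9681·0.3
        = 0.645536 + 0.290430 = 0.935966
Configurations with power surge contribute 0.290430, so
  P(power surge | alarm, burglary, earthquake) = 0.290430 / 0.935966 ≈ 0.3103

Pr(power surge | alarm, burglary, earthquake) ≈ 0.3103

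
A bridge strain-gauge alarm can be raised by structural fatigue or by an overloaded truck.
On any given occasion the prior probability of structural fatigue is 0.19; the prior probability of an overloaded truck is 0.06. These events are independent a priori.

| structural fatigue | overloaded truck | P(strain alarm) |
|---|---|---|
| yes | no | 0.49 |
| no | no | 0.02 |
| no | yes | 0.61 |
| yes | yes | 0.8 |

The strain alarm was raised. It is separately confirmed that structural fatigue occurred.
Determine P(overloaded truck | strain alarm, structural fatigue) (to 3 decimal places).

P(strain alarm | structural fatigue) = 0.49×0.94 + 0.8×0.06 = 0.460600 + 0.048000 = 0.508600
Of this, 0.048000 comes from 0.8×0.06 (the overloaded truck=true cases).
P(overloaded truck | strain alarm, structural fatigue) = 0.048000 / 0.508600 ≈ 0.094

P(overloaded truck | strain alarm, structural fatigue) ≈ 0.094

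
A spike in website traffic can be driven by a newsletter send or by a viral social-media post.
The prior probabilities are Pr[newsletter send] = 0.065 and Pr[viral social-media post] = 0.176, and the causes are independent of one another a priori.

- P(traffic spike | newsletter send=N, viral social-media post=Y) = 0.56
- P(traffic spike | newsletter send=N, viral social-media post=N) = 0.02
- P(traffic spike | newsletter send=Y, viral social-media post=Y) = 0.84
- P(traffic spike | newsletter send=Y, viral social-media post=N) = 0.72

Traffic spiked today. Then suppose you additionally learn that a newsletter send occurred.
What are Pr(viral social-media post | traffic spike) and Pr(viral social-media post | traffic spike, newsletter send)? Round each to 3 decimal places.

P(traffic spike) = 0.02*0.935*0.824 + 0.56*0.935*0.176 + 0.72*0.065*0.824 + 0.84*0.065*0.176 = 0.015409 + 0.092154 + 0.038563 + 0.009610 = 0.155736
The viral social-media post-present share is 0.092154 + 0.009610 = 0.101764.
Hence the posterior is 0.101764/0.155736 ≈ 0.653.

Now also conditioning on newsletter send=true:
Sum P(traffic spike|·) weighted by the priors over both values of viral social-media post:
  P(traffic spike | newsletter send) = 0.72*0.824 + 0.84*0.176
        = 0.593280 + 0.147840 = 0.741120
The terms with viral social-media post present sum to 0.147840, so
  P(viral social-media post | traffic spike, newsletter send) = 0.147840 / 0.741120 ≈ 0.199
— newsletter send explains away the evidence for viral social-media post.

Pr(viral social-media post | traffic spike) ≈ 0.653; Pr(viral social-media post | traffic spike, newsletter send) ≈ 0.199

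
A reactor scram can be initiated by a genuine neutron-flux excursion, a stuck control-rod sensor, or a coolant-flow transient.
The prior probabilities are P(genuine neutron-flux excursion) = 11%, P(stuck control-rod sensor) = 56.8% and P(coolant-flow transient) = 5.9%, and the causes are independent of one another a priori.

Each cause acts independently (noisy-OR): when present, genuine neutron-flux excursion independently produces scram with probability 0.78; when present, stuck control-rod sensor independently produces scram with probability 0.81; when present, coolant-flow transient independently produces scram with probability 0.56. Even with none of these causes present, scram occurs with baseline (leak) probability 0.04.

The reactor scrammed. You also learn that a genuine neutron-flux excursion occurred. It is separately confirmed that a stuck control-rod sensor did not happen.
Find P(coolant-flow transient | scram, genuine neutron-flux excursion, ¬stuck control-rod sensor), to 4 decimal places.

P(coolant-flow transient | scram, genuine neutron-flux excursion, ¬stuck control-rod sensor) ≈ 0.0673

Under noisy-OR, P(scram | causes) = 1 − (1−0.04)·∏(1−qᵢ) over the active causes.
Weight on coolant-flow transient=true, given the evidence: 0.907072×0.059 = 0.053517
Denominator P(scram | genuine neutron-flux excursion, ¬stuck control-rod sensor): 0.7888×0.941 + 0.907072×0.059 = 0.795778
P(coolant-flow transient | scram, genuine neutron-flux excursion, ¬stuck control-rod sensor) = 0.053517/0.795778 ≈ 0.0673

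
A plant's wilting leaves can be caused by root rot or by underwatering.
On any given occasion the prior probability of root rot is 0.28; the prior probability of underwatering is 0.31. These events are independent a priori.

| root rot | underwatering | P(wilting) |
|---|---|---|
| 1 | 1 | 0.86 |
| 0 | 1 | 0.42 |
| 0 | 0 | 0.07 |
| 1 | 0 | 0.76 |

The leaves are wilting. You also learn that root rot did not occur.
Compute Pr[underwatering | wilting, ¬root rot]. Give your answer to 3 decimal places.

By total probability over both values of underwatering:
  P(wilting | ¬root rot) = 0.07×0.69 + 0.42×0.31
        = 0.048300 + 0.130200 = 0.178500
The terms with underwatering present sum to 0.130200, so
  P(underwatering | wilting, ¬root rot) = 0.130200 / 0.178500 ≈ 0.729

Pr[underwatering | wilting, ¬root rot] ≈ 0.729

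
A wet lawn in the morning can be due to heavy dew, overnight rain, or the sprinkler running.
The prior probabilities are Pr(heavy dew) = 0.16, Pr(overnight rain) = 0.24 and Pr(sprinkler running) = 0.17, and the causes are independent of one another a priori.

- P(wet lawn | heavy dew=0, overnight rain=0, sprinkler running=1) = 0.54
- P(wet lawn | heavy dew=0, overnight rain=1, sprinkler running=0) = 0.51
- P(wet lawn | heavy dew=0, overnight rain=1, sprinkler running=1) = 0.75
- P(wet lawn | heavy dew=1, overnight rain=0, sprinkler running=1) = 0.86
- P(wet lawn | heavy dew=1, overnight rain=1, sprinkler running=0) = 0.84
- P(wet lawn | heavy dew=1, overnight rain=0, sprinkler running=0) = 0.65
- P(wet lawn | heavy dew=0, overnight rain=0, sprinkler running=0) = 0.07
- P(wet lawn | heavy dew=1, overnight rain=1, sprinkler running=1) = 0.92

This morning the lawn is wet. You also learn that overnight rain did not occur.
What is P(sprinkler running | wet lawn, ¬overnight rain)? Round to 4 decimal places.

P(sprinkler running | wet lawn, ¬overnight rain) ≈ 0.4265

P(wet lawn | ¬overnight rain) = 0.07*0.84*0.83 + 0.54*0.84*0.17 + 0.65*0.16*0.83 + 0.86*0.16*0.17 = 0.048804 + 0.077112 + 0.086320 + 0.023392 = 0.235628
The sprinkler running-present share is 0.077112 + 0.023392 = 0.100504.
So P(sprinkler running | wet lawn, ¬overnight rain) = 0.100504/0.235628 ≈ 0.4265.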